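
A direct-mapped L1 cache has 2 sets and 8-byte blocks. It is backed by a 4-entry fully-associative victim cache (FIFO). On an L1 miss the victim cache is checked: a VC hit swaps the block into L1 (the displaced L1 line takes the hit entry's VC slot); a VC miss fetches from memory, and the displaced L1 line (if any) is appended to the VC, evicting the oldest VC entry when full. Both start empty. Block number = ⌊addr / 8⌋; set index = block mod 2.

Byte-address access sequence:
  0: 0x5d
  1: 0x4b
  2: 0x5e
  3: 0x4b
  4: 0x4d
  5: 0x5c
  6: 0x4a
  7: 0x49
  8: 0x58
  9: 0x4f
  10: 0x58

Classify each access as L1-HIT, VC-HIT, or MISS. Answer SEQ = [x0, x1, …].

SEQ = [MISS, MISS, VC-HIT, VC-HIT, L1-HIT, VC-HIT, VC-HIT, L1-HIT, VC-HIT, VC-HIT, VC-HIT]

0: 0x5d (blk 11, set 1) → MISS  vc=[]
1: 0x4b (blk 9, set 1) → MISS  vc=[11]
2: 0x5e (blk 11, set 1) → VC-HIT  vc=[9]
3: 0x4b (blk 9, set 1) → VC-HIT  vc=[11]
4: 0x4d (blk 9, set 1) → L1-HIT  vc=[11]
5: 0x5c (blk 11, set 1) → VC-HIT  vc=[9]
6: 0x4a (blk 9, set 1) → VC-HIT  vc=[11]
7: 0x49 (blk 9, set 1) → L1-HIT  vc=[11]
8: 0x58 (blk 11, set 1) → VC-HIT  vc=[9]
9: 0x4f (blk 9, set 1) → VC-HIT  vc=[11]
10: 0x58 (blk 11, set 1) → VC-HIT  vc=[9]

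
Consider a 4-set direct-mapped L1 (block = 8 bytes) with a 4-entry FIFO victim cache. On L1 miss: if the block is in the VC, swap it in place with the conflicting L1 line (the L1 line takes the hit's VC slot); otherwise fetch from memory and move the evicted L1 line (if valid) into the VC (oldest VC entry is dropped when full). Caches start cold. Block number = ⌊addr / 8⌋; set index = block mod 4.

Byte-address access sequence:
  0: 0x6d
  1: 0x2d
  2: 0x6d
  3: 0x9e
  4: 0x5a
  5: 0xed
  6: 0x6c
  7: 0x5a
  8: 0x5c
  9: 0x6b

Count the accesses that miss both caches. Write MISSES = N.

0: 0x6d (blk 13, set 1) → MISS  vc=[]
1: 0x2d (blk 5, set 1) → MISS  vc=[13]
2: 0x6d (blk 13, set 1) → VC-HIT  vc=[5]
3: 0x9e (blk 19, set 3) → MISS  vc=[5]
4: 0x5a (blk 11, set 3) → MISS  vc=[5, 19]
5: 0xed (blk 29, set 1) → MISS  vc=[5, 19, 13]
6: 0x6c (blk 13, set 1) → VC-HIT  vc=[5, 19, 29]
7: 0x5a (blk 11, set 3) → L1-HIT  vc=[5, 19, 29]
8: 0x5c (blk 11, set 3) → L1-HIT  vc=[5, 19, 29]
9: 0x6b (blk 13, set 1) → L1-HIT  vc=[5, 19, 29]

MISSES = 5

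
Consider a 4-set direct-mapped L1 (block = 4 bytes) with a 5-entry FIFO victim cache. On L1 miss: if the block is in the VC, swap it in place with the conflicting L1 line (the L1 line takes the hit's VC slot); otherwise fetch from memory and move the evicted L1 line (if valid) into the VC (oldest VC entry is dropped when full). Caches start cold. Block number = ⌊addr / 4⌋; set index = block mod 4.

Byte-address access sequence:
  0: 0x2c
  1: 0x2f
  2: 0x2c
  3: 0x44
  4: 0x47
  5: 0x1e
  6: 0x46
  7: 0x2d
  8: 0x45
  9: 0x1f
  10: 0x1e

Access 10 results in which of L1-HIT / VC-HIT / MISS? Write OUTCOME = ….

OUTCOME = L1-HIT

  [0] addr=0x2c blk=11 s=3: MISS | VC []
  [1] addr=0x2f blk=11 s=3: L1-HIT | VC []
  [2] addr=0x2c blk=11 s=3: L1-HIT | VC []
  [3] addr=0x44 blk=17 s=1: MISS | VC []
  [4] addr=0x47 blk=17 s=1: L1-HIT | VC []
  [5] addr=0x1e blk=7 s=3: MISS | VC [11]
  [6] addr=0x46 blk=17 s=1: L1-HIT | VC [11]
  [7] addr=0x2d blk=11 s=3: VC-HIT | VC [7]
  [8] addr=0x45 blk=17 s=1: L1-HIT | VC [7]
  [9] addr=0x1f blk=7 s=3: VC-HIT | VC [11]
  [10] addr=0x1e blk=7 s=3: L1-HIT | VC [11]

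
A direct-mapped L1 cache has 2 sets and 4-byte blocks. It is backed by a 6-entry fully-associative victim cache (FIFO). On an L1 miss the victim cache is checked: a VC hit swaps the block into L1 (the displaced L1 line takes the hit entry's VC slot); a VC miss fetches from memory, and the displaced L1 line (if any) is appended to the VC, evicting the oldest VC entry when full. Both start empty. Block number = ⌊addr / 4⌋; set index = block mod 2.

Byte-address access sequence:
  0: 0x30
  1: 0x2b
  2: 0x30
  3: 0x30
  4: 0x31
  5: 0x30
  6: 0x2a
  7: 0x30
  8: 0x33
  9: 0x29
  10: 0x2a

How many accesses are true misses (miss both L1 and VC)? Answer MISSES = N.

MISSES = 2

0: 0x30 (blk 12, set 0) → MISS  vc=[]
1: 0x2b (blk 10, set 0) → MISS  vc=[12]
2: 0x30 (blk 12, set 0) → VC-HIT  vc=[10]
3: 0x30 (blk 12, set 0) → L1-HIT  vc=[10]
4: 0x31 (blk 12, set 0) → L1-HIT  vc=[10]
5: 0x30 (blk 12, set 0) → L1-HIT  vc=[10]
6: 0x2a (blk 10, set 0) → VC-HIT  vc=[12]
7: 0x30 (blk 12, set 0) → VC-HIT  vc=[10]
8: 0x33 (blk 12, set 0) → L1-HIT  vc=[10]
9: 0x29 (blk 10, set 0) → VC-HIT  vc=[12]
10: 0x2a (blk 10, set 0) → L1-HIT  vc=[12]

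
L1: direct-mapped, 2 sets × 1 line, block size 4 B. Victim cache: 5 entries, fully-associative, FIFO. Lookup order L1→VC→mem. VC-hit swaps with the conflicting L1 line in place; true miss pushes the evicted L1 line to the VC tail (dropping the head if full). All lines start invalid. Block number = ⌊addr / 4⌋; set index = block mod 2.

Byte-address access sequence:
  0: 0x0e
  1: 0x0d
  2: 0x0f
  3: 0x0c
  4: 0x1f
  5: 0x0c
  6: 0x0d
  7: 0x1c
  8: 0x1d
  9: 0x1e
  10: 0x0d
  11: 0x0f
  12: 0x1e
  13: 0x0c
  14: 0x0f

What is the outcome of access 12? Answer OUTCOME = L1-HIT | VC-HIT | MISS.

OUTCOME = VC-HIT

0: 0xe (blk 3, set 1) → MISS  vc=[]
1: 0xd (blk 3, set 1) → L1-HIT  vc=[]
2: 0xf (blk 3, set 1) → L1-HIT  vc=[]
3: 0xc (blk 3, set 1) → L1-HIT  vc=[]
4: 0x1f (blk 7, set 1) → MISS  vc=[3]
5: 0xc (blk 3, set 1) → VC-HIT  vc=[7]
6: 0xd (blk 3, set 1) → L1-HIT  vc=[7]
7: 0x1c (blk 7, set 1) → VC-HIT  vc=[3]
8: 0x1d (blk 7, set 1) → L1-HIT  vc=[3]
9: 0x1e (blk 7, set 1) → L1-HIT  vc=[3]
10: 0xd (blk 3, set 1) → VC-HIT  vc=[7]
11: 0xf (blk 3, set 1) → L1-HIT  vc=[7]
12: 0x1e (blk 7, set 1) → VC-HIT  vc=[3]
13: 0xc (blk 3, set 1) → VC-HIT  vc=[7]
14: 0xf (blk 3, set 1) → L1-HIT  vc=[7]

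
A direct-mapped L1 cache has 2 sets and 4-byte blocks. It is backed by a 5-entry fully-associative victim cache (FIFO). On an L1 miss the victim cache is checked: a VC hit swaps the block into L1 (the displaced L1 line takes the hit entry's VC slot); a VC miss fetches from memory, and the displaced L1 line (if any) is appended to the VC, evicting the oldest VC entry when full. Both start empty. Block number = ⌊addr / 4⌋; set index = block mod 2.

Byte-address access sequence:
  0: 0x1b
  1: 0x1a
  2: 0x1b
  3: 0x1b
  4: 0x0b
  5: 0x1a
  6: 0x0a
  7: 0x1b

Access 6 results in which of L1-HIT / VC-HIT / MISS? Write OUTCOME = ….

0: 0x1b (blk 6, set 0) → MISS  vc=[]
1: 0x1a (blk 6, set 0) → L1-HIT  vc=[]
2: 0x1b (blk 6, set 0) → L1-HIT  vc=[]
3: 0x1b (blk 6, set 0) → L1-HIT  vc=[]
4: 0xb (blk 2, set 0) → MISS  vc=[6]
5: 0x1a (blk 6, set 0) → VC-HIT  vc=[2]
6: 0xa (blk 2, set 0) → VC-HIT  vc=[6]
7: 0x1b (blk 6, set 0) → VC-HIT  vc=[2]

OUTCOME = VC-HIT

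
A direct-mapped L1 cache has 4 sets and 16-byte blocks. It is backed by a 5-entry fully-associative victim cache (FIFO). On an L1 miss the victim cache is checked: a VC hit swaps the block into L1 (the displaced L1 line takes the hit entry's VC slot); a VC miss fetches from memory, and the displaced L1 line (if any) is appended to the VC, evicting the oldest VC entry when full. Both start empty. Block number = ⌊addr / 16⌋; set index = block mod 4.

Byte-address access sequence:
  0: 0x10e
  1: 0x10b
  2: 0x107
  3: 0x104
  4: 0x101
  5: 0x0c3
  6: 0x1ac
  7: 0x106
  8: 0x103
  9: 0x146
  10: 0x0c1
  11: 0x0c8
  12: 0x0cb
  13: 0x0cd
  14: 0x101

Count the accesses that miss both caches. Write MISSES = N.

MISSES = 4

0: 0x10e (blk 16, set 0) → MISS  vc=[]
1: 0x10b (blk 16, set 0) → L1-HIT  vc=[]
2: 0x107 (blk 16, set 0) → L1-HIT  vc=[]
3: 0x104 (blk 16, set 0) → L1-HIT  vc=[]
4: 0x101 (blk 16, set 0) → L1-HIT  vc=[]
5: 0xc3 (blk 12, set 0) → MISS  vc=[16]
6: 0x1ac (blk 26, set 2) → MISS  vc=[16]
7: 0x106 (blk 16, set 0) → VC-HIT  vc=[12]
8: 0x103 (blk 16, set 0) → L1-HIT  vc=[12]
9: 0x146 (blk 20, set 0) → MISS  vc=[12, 16]
10: 0xc1 (blk 12, set 0) → VC-HIT  vc=[20, 16]
11: 0xc8 (blk 12, set 0) → L1-HIT  vc=[20, 16]
12: 0xcb (blk 12, set 0) → L1-HIT  vc=[20, 16]
13: 0xcd (blk 12, set 0) → L1-HIT  vc=[20, 16]
14: 0x101 (blk 16, set 0) → VC-HIT  vc=[20, 12]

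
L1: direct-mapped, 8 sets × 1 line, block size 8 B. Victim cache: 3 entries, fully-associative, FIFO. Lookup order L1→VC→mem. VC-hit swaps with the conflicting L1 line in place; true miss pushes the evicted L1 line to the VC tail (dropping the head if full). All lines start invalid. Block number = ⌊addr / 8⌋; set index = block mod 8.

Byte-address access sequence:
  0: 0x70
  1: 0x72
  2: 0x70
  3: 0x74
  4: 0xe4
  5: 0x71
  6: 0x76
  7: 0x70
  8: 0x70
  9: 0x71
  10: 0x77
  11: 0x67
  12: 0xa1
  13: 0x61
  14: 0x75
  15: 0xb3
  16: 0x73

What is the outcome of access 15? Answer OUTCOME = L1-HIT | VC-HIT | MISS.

OUTCOME = MISS

#0 0x70→b14/s6 MISS; vc=[]
#1 0x72→b14/s6 L1-HIT; vc=[]
#2 0x70→b14/s6 L1-HIT; vc=[]
#3 0x74→b14/s6 L1-HIT; vc=[]
#4 0xe4→b28/s4 MISS; vc=[]
#5 0x71→b14/s6 L1-HIT; vc=[]
#6 0x76→b14/s6 L1-HIT; vc=[]
#7 0x70→b14/s6 L1-HIT; vc=[]
#8 0x70→b14/s6 L1-HIT; vc=[]
#9 0x71→b14/s6 L1-HIT; vc=[]
#10 0x77→b14/s6 L1-HIT; vc=[]
#11 0x67→b12/s4 MISS; vc=[28]
#12 0xa1→b20/s4 MISS; vc=[28,12]
#13 0x61→b12/s4 VC-HIT; vc=[28,20]
#14 0x75→b14/s6 L1-HIT; vc=[28,20]
#15 0xb3→b22/s6 MISS; vc=[28,20,14]
#16 0x73→b14/s6 VC-HIT; vc=[28,20,22]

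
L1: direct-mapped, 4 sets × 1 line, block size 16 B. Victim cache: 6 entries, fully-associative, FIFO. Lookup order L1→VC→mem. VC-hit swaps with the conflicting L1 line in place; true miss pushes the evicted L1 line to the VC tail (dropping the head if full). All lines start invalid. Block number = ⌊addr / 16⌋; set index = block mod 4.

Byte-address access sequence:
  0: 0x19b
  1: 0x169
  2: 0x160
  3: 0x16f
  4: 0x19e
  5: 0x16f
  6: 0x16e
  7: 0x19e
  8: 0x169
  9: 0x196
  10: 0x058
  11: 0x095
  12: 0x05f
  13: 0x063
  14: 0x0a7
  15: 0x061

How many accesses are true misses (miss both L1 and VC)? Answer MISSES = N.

0: 0x19b (blk 25, set 1) → MISS  vc=[]
1: 0x169 (blk 22, set 2) → MISS  vc=[]
2: 0x160 (blk 22, set 2) → L1-HIT  vc=[]
3: 0x16f (blk 22, set 2) → L1-HIT  vc=[]
4: 0x19e (blk 25, set 1) → L1-HIT  vc=[]
5: 0x16f (blk 22, set 2) → L1-HIT  vc=[]
6: 0x16e (blk 22, set 2) → L1-HIT  vc=[]
7: 0x19e (blk 25, set 1) → L1-HIT  vc=[]
8: 0x169 (blk 22, set 2) → L1-HIT  vc=[]
9: 0x196 (blk 25, set 1) → L1-HIT  vc=[]
10: 0x58 (blk 5, set 1) → MISS  vc=[25]
11: 0x95 (blk 9, set 1) → MISS  vc=[25, 5]
12: 0x5f (blk 5, set 1) → VC-HIT  vc=[25, 9]
13: 0x63 (blk 6, set 2) → MISS  vc=[25, 9, 22]
14: 0xa7 (blk 10, set 2) → MISS  vc=[25, 9, 22, 6]
15: 0x61 (blk 6, set 2) → VC-HIT  vc=[25, 9, 22, 10]

MISSES = 6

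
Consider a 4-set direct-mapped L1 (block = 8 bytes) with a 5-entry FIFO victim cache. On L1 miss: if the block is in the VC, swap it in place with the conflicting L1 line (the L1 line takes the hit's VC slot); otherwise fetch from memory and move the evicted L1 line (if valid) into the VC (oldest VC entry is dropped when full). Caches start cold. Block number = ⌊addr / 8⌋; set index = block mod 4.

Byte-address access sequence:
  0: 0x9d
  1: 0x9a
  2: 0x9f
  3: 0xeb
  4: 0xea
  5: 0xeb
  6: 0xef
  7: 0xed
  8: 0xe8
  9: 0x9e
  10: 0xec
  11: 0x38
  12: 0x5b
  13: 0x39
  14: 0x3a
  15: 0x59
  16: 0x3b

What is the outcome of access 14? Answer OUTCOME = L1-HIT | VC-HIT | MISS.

OUTCOME = L1-HIT

  [0] addr=0x9d blk=19 s=3: MISS | VC []
  [1] addr=0x9a blk=19 s=3: L1-HIT | VC []
  [2] addr=0x9f blk=19 s=3: L1-HIT | VC []
  [3] addr=0xeb blk=29 s=1: MISS | VC []
  [4] addr=0xea blk=29 s=1: L1-HIT | VC []
  [5] addr=0xeb blk=29 s=1: L1-HIT | VC []
  [6] addr=0xef blk=29 s=1: L1-HIT | VC []
  [7] addr=0xed blk=29 s=1: L1-HIT | VC []
  [8] addr=0xe8 blk=29 s=1: L1-HIT | VC []
  [9] addr=0x9e blk=19 s=3: L1-HIT | VC []
  [10] addr=0xec blk=29 s=1: L1-HIT | VC []
  [11] addr=0x38 blk=7 s=3: MISS | VC [19]
  [12] addr=0x5b blk=11 s=3: MISS | VC [19, 7]
  [13] addr=0x39 blk=7 s=3: VC-HIT | VC [19, 11]
  [14] addr=0x3a blk=7 s=3: L1-HIT | VC [19, 11]
  [15] addr=0x59 blk=11 s=3: VC-HIT | VC [19, 7]
  [16] addr=0x3b blk=7 s=3: VC-HIT | VC [19, 11]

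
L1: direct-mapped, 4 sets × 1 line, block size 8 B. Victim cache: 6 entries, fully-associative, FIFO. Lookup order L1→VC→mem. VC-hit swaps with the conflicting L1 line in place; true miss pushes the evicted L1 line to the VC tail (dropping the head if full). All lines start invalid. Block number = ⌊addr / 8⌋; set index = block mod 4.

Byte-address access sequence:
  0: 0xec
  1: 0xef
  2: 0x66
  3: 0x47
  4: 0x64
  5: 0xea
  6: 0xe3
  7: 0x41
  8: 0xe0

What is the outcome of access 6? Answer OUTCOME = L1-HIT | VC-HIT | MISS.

OUTCOME = MISS

0: 0xec (blk 29, set 1) → MISS  vc=[]
1: 0xef (blk 29, set 1) → L1-HIT  vc=[]
2: 0x66 (blk 12, set 0) → MISS  vc=[]
3: 0x47 (blk 8, set 0) → MISS  vc=[12]
4: 0x64 (blk 12, set 0) → VC-HIT  vc=[8]
5: 0xea (blk 29, set 1) → L1-HIT  vc=[8]
6: 0xe3 (blk 28, set 0) → MISS  vc=[8, 12]
7: 0x41 (blk 8, set 0) → VC-HIT  vc=[28, 12]
8: 0xe0 (blk 28, set 0) → VC-HIT  vc=[8, 12]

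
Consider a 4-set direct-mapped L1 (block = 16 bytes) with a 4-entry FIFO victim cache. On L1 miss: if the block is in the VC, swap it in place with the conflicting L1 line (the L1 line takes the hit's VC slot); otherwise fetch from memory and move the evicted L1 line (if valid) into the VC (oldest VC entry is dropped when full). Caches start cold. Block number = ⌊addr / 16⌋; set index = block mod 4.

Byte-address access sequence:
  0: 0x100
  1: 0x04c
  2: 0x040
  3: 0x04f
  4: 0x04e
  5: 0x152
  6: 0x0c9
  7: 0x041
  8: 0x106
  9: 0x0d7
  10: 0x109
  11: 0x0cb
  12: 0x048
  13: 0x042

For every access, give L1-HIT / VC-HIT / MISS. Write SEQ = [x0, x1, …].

  [0] addr=0x100 blk=16 s=0: MISS | VC []
  [1] addr=0x4c blk=4 s=0: MISS | VC [16]
  [2] addr=0x40 blk=4 s=0: L1-HIT | VC [16]
  [3] addr=0x4f blk=4 s=0: L1-HIT | VC [16]
  [4] addr=0x4e blk=4 s=0: L1-HIT | VC [16]
  [5] addr=0x152 blk=21 s=1: MISS | VC [16]
  [6] addr=0xc9 blk=12 s=0: MISS | VC [16, 4]
  [7] addr=0x41 blk=4 s=0: VC-HIT | VC [16, 12]
  [8] addr=0x106 blk=16 s=0: VC-HIT | VC [4, 12]
  [9] addr=0xd7 blk=13 s=1: MISS | VC [4, 12, 21]
  [10] addr=0x109 blk=16 s=0: L1-HIT | VC [4, 12, 21]
  [11] addr=0xcb blk=12 s=0: VC-HIT | VC [4, 16, 21]
  [12] addr=0x48 blk=4 s=0: VC-HIT | VC [12, 16, 21]
  [13] addr=0x42 blk=4 s=0: L1-HIT | VC [12, 16, 21]

SEQ = [MISS, MISS, L1-HIT, L1-HIT, L1-HIT, MISS, MISS, VC-HIT, VC-HIT, MISS, L1-HIT, VC-HIT, VC-HIT, L1-HIT]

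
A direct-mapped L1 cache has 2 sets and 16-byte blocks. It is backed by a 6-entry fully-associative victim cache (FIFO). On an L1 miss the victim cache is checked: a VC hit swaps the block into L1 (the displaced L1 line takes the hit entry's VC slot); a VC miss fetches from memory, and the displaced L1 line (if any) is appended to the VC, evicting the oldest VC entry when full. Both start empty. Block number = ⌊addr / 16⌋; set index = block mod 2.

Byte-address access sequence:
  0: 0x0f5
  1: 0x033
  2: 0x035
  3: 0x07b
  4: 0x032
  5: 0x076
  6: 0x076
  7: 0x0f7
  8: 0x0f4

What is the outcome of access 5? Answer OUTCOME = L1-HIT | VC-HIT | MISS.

#0 0xf5→b15/s1 MISS; vc=[]
#1 0x33→b3/s1 MISS; vc=[15]
#2 0x35→b3/s1 L1-HIT; vc=[15]
#3 0x7b→b7/s1 MISS; vc=[15,3]
#4 0x32→b3/s1 VC-HIT; vc=[15,7]
#5 0x76→b7/s1 VC-HIT; vc=[15,3]
#6 0x76→b7/s1 L1-HIT; vc=[15,3]
#7 0xf7→b15/s1 VC-HIT; vc=[7,3]
#8 0xf4→b15/s1 L1-HIT; vc=[7,3]

OUTCOME = VC-HIT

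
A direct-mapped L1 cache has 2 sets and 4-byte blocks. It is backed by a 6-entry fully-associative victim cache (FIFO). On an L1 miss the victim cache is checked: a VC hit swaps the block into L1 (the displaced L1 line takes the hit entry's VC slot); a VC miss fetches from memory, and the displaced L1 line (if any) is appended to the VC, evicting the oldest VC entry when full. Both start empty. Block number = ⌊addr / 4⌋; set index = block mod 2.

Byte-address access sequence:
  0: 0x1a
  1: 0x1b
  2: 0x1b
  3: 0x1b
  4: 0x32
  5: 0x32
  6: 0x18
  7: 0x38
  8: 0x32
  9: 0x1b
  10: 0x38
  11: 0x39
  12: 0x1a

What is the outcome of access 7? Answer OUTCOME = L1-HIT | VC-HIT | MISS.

  [0] addr=0x1a blk=6 s=0: MISS | VC []
  [1] addr=0x1b blk=6 s=0: L1-HIT | VC []
  [2] addr=0x1b blk=6 s=0: L1-HIT | VC []
  [3] addr=0x1b blk=6 s=0: L1-HIT | VC []
  [4] addr=0x32 blk=12 s=0: MISS | VC [6]
  [5] addr=0x32 blk=12 s=0: L1-HIT | VC [6]
  [6] addr=0x18 blk=6 s=0: VC-HIT | VC [12]
  [7] addr=0x38 blk=14 s=0: MISS | VC [12, 6]
  [8] addr=0x32 blk=12 s=0: VC-HIT | VC [14, 6]
  [9] addr=0x1b blk=6 s=0: VC-HIT | VC [14, 12]
  [10] addr=0x38 blk=14 s=0: VC-HIT | VC [6, 12]
  [11] addr=0x39 blk=14 s=0: L1-HIT | VC [6, 12]
  [12] addr=0x1a blk=6 s=0: VC-HIT | VC [14, 12]

OUTCOME = MISS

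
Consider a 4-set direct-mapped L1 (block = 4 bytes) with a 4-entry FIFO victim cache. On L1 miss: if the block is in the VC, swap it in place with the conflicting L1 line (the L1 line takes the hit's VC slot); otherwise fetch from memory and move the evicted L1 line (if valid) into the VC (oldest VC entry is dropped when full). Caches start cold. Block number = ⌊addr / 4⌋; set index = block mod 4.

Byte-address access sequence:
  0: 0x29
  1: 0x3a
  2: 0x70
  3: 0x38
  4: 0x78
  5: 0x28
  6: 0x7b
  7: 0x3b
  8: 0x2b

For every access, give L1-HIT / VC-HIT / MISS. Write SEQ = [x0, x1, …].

SEQ = [MISS, MISS, MISS, L1-HIT, MISS, VC-HIT, VC-HIT, VC-HIT, VC-HIT]

#0 0x29→b10/s2 MISS; vc=[]
#1 0x3a→b14/s2 MISS; vc=[10]
#2 0x70→b28/s0 MISS; vc=[10]
#3 0x38→b14/s2 L1-HIT; vc=[10]
#4 0x78→b30/s2 MISS; vc=[10,14]
#5 0x28→b10/s2 VC-HIT; vc=[30,14]
#6 0x7b→b30/s2 VC-HIT; vc=[10,14]
#7 0x3b→b14/s2 VC-HIT; vc=[10,30]
#8 0x2b→b10/s2 VC-HIT; vc=[14,30]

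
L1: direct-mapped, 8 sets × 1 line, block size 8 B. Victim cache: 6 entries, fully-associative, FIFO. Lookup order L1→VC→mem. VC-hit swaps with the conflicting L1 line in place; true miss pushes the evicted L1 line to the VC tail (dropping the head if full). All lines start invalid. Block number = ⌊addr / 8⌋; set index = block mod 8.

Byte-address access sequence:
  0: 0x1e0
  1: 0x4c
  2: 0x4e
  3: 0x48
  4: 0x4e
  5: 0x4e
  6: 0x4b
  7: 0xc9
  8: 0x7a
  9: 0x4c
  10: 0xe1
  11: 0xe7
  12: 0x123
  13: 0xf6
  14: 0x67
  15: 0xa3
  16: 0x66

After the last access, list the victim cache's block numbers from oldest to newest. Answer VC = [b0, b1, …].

VC = [25, 60, 28, 36, 20]

#0 0x1e0→b60/s4 MISS; vc=[]
#1 0x4c→b9/s1 MISS; vc=[]
#2 0x4e→b9/s1 L1-HIT; vc=[]
#3 0x48→b9/s1 L1-HIT; vc=[]
#4 0x4e→b9/s1 L1-HIT; vc=[]
#5 0x4e→b9/s1 L1-HIT; vc=[]
#6 0x4b→b9/s1 L1-HIT; vc=[]
#7 0xc9→b25/s1 MISS; vc=[9]
#8 0x7a→b15/s7 MISS; vc=[9]
#9 0x4c→b9/s1 VC-HIT; vc=[25]
#10 0xe1→b28/s4 MISS; vc=[25,60]
#11 0xe7→b28/s4 L1-HIT; vc=[25,60]
#12 0x123→b36/s4 MISS; vc=[25,60,28]
#13 0xf6→b30/s6 MISS; vc=[25,60,28]
#14 0x67→b12/s4 MISS; vc=[25,60,28,36]
#15 0xa3→b20/s4 MISS; vc=[25,60,28,36,12]
#16 0x66→b12/s4 VC-HIT; vc=[25,60,28,36,20]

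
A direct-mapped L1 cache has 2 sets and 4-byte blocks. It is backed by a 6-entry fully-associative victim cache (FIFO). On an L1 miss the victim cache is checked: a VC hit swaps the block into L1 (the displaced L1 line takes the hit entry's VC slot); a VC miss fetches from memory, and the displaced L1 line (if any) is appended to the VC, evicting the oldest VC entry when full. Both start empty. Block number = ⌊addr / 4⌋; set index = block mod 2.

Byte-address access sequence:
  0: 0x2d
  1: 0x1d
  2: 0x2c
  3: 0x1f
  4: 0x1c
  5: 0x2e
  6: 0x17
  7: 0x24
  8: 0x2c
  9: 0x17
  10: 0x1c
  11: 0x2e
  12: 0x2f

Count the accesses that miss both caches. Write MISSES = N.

  [0] addr=0x2d blk=11 s=1: MISS | VC []
  [1] addr=0x1d blk=7 s=1: MISS | VC [11]
  [2] addr=0x2c blk=11 s=1: VC-HIT | VC [7]
  [3] addr=0x1f blk=7 s=1: VC-HIT | VC [11]
  [4] addr=0x1c blk=7 s=1: L1-HIT | VC [11]
  [5] addr=0x2e blk=11 s=1: VC-HIT | VC [7]
  [6] addr=0x17 blk=5 s=1: MISS | VC [7, 11]
  [7] addr=0x24 blk=9 s=1: MISS | VC [7, 11, 5]
  [8] addr=0x2c blk=11 s=1: VC-HIT | VC [7, 9, 5]
  [9] addr=0x17 blk=5 s=1: VC-HIT | VC [7, 9, 11]
  [10] addr=0x1c blk=7 s=1: VC-HIT | VC [5, 9, 11]
  [11] addr=0x2e blk=11 s=1: VC-HIT | VC [5, 9, 7]
  [12] addr=0x2f blk=11 s=1: L1-HIT | VC [5, 9, 7]

MISSES = 4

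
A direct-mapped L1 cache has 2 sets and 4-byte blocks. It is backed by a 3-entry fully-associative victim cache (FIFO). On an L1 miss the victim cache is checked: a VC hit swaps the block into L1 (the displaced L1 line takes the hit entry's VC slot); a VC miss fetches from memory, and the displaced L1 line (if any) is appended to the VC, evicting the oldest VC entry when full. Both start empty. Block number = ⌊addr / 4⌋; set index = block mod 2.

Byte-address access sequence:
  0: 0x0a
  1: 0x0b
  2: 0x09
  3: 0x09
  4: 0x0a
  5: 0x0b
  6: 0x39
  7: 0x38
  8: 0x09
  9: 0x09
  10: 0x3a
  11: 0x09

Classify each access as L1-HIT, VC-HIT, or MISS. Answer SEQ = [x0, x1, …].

  [0] addr=0xa blk=2 s=0: MISS | VC []
  [1] addr=0xb blk=2 s=0: L1-HIT | VC []
  [2] addr=0x9 blk=2 s=0: L1-HIT | VC []
  [3] addr=0x9 blk=2 s=0: L1-HIT | VC []
  [4] addr=0xa blk=2 s=0: L1-HIT | VC []
  [5] addr=0xb blk=2 s=0: L1-HIT | VC []
  [6] addr=0x39 blk=14 s=0: MISS | VC [2]
  [7] addr=0x38 blk=14 s=0: L1-HIT | VC [2]
  [8] addr=0x9 blk=2 s=0: VC-HIT | VC [14]
  [9] addr=0x9 blk=2 s=0: L1-HIT | VC [14]
  [10] addr=0x3a blk=14 s=0: VC-HIT | VC [2]
  [11] addr=0x9 blk=2 s=0: VC-HIT | VC [14]

SEQ = [MISS, L1-HIT, L1-HIT, L1-HIT, L1-HIT, L1-HIT, MISS, L1-HIT, VC-HIT, L1-HIT, VC-HIT, VC-HIT]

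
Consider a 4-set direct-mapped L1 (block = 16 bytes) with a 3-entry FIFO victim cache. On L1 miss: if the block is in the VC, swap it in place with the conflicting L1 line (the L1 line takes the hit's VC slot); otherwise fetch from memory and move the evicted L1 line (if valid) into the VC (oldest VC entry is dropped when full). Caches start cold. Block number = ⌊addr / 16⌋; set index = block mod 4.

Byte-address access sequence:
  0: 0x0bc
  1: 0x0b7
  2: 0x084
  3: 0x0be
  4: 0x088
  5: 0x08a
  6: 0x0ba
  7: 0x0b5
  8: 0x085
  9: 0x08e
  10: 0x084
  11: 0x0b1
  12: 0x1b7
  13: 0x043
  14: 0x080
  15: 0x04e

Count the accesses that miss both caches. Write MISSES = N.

MISSES = 4

  [0] addr=0xbc blk=11 s=3: MISS | VC []
  [1] addr=0xb7 blk=11 s=3: L1-HIT | VC []
  [2] addr=0x84 blk=8 s=0: MISS | VC []
  [3] addr=0xbe blk=11 s=3: L1-HIT | VC []
  [4] addr=0x88 blk=8 s=0: L1-HIT | VC []
  [5] addr=0x8a blk=8 s=0: L1-HIT | VC []
  [6] addr=0xba blk=11 s=3: L1-HIT | VC []
  [7] addr=0xb5 blk=11 s=3: L1-HIT | VC []
  [8] addr=0x85 blk=8 s=0: L1-HIT | VC []
  [9] addr=0x8e blk=8 s=0: L1-HIT | VC []
  [10] addr=0x84 blk=8 s=0: L1-HIT | VC []
  [11] addr=0xb1 blk=11 s=3: L1-HIT | VC []
  [12] addr=0x1b7 blk=27 s=3: MISS | VC [11]
  [13] addr=0x43 blk=4 s=0: MISS | VC [11, 8]
  [14] addr=0x80 blk=8 s=0: VC-HIT | VC [11, 4]
  [15] addr=0x4e blk=4 s=0: VC-HIT | VC [11, 8]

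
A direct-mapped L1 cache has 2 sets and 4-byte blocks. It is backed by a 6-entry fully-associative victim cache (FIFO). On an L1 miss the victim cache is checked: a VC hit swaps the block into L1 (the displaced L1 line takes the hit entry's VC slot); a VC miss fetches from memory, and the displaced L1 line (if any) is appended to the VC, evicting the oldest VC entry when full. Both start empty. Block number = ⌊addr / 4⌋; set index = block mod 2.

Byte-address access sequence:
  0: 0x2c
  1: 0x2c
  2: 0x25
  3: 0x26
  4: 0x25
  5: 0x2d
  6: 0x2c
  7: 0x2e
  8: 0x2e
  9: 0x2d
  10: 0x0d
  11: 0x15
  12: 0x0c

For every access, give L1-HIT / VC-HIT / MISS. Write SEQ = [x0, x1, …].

SEQ = [MISS, L1-HIT, MISS, L1-HIT, L1-HIT, VC-HIT, L1-HIT, L1-HIT, L1-HIT, L1-HIT, MISS, MISS, VC-HIT]

0: 0x2c (blk 11, set 1) → MISS  vc=[]
1: 0x2c (blk 11, set 1) → L1-HIT  vc=[]
2: 0x25 (blk 9, set 1) → MISS  vc=[11]
3: 0x26 (blk 9, set 1) → L1-HIT  vc=[11]
4: 0x25 (blk 9, set 1) → L1-HIT  vc=[11]
5: 0x2d (blk 11, set 1) → VC-HIT  vc=[9]
6: 0x2c (blk 11, set 1) → L1-HIT  vc=[9]
7: 0x2e (blk 11, set 1) → L1-HIT  vc=[9]
8: 0x2e (blk 11, set 1) → L1-HIT  vc=[9]
9: 0x2d (blk 11, set 1) → L1-HIT  vc=[9]
10: 0xd (blk 3, set 1) → MISS  vc=[9, 11]
11: 0x15 (blk 5, set 1) → MISS  vc=[9, 11, 3]
12: 0xc (blk 3, set 1) → VC-HIT  vc=[9, 11, 5]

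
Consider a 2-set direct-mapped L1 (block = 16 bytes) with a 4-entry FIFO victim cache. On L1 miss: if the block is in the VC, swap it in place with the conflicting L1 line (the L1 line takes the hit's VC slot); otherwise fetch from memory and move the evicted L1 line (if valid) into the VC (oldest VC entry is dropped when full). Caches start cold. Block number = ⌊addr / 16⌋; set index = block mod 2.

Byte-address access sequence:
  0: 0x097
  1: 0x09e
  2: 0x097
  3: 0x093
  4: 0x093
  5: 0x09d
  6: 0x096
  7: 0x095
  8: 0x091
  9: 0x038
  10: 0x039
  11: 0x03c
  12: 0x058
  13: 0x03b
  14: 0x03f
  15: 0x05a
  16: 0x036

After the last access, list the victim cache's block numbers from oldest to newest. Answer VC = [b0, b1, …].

VC = [9, 5]

0: 0x97 (blk 9, set 1) → MISS  vc=[]
1: 0x9e (blk 9, set 1) → L1-HIT  vc=[]
2: 0x97 (blk 9, set 1) → L1-HIT  vc=[]
3: 0x93 (blk 9, set 1) → L1-HIT  vc=[]
4: 0x93 (blk 9, set 1) → L1-HIT  vc=[]
5: 0x9d (blk 9, set 1) → L1-HIT  vc=[]
6: 0x96 (blk 9, set 1) → L1-HIT  vc=[]
7: 0x95 (blk 9, set 1) → L1-HIT  vc=[]
8: 0x91 (blk 9, set 1) → L1-HIT  vc=[]
9: 0x38 (blk 3, set 1) → MISS  vc=[9]
10: 0x39 (blk 3, set 1) → L1-HIT  vc=[9]
11: 0x3c (blk 3, set 1) → L1-HIT  vc=[9]
12: 0x58 (blk 5, set 1) → MISS  vc=[9, 3]
13: 0x3b (blk 3, set 1) → VC-HIT  vc=[9, 5]
14: 0x3f (blk 3, set 1) → L1-HIT  vc=[9, 5]
15: 0x5a (blk 5, set 1) → VC-HIT  vc=[9, 3]
16: 0x36 (blk 3, set 1) → VC-HIT  vc=[9, 5]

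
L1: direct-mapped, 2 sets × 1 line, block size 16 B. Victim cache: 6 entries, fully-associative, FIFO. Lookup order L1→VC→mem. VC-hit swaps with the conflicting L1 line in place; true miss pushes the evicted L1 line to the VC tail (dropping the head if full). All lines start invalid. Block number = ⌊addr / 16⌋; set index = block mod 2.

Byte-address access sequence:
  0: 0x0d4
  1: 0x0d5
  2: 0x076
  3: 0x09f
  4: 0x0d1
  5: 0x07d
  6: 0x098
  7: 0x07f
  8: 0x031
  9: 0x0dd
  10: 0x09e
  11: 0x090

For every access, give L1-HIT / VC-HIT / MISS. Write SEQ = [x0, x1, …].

SEQ = [MISS, L1-HIT, MISS, MISS, VC-HIT, VC-HIT, VC-HIT, VC-HIT, MISS, VC-HIT, VC-HIT, L1-HIT]

0: 0xd4 (blk 13, set 1) → MISS  vc=[]
1: 0xd5 (blk 13, set 1) → L1-HIT  vc=[]
2: 0x76 (blk 7, set 1) → MISS  vc=[13]
3: 0x9f (blk 9, set 1) → MISS  vc=[13, 7]
4: 0xd1 (blk 13, set 1) → VC-HIT  vc=[9, 7]
5: 0x7d (blk 7, set 1) → VC-HIT  vc=[9, 13]
6: 0x98 (blk 9, set 1) → VC-HIT  vc=[7, 13]
7: 0x7f (blk 7, set 1) → VC-HIT  vc=[9, 13]
8: 0x31 (blk 3, set 1) → MISS  vc=[9, 13, 7]
9: 0xdd (blk 13, set 1) → VC-HIT  vc=[9, 3, 7]
10: 0x9e (blk 9, set 1) → VC-HIT  vc=[13, 3, 7]
11: 0x90 (blk 9, set 1) → L1-HIT  vc=[13, 3, 7]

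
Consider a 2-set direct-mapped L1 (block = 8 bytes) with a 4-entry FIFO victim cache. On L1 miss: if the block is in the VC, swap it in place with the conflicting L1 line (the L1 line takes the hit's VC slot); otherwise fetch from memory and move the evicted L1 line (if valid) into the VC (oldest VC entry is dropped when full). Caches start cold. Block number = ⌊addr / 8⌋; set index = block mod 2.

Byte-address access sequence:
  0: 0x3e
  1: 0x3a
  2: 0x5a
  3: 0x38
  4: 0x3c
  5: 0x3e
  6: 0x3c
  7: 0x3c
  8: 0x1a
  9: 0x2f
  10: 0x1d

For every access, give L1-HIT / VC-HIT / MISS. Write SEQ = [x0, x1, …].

SEQ = [MISS, L1-HIT, MISS, VC-HIT, L1-HIT, L1-HIT, L1-HIT, L1-HIT, MISS, MISS, VC-HIT]

0: 0x3e (blk 7, set 1) → MISS  vc=[]
1: 0x3a (blk 7, set 1) → L1-HIT  vc=[]
2: 0x5a (blk 11, set 1) → MISS  vc=[7]
3: 0x38 (blk 7, set 1) → VC-HIT  vc=[11]
4: 0x3c (blk 7, set 1) → L1-HIT  vc=[11]
5: 0x3e (blk 7, set 1) → L1-HIT  vc=[11]
6: 0x3c (blk 7, set 1) → L1-HIT  vc=[11]
7: 0x3c (blk 7, set 1) → L1-HIT  vc=[11]
8: 0x1a (blk 3, set 1) → MISS  vc=[11, 7]
9: 0x2f (blk 5, set 1) → MISS  vc=[11, 7, 3]
10: 0x1d (blk 3, set 1) → VC-HIT  vc=[11, 7, 5]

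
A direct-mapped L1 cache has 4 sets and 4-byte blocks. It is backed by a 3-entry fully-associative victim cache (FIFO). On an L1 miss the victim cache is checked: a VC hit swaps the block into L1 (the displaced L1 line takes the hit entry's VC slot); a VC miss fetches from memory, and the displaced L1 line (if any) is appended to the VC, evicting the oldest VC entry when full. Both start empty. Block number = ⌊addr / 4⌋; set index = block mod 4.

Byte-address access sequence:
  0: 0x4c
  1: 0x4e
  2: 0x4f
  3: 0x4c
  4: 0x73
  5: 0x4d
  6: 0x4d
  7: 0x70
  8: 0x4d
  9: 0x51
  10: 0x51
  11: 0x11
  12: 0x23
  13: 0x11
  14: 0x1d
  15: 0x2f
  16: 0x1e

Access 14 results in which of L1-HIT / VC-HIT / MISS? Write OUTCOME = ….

OUTCOME = MISS

  [0] addr=0x4c blk=19 s=3: MISS | VC []
  [1] addr=0x4e blk=19 s=3: L1-HIT | VC []
  [2] addr=0x4f blk=19 s=3: L1-HIT | VC []
  [3] addr=0x4c blk=19 s=3: L1-HIT | VC []
  [4] addr=0x73 blk=28 s=0: MISS | VC []
  [5] addr=0x4d blk=19 s=3: L1-HIT | VC []
  [6] addr=0x4d blk=19 s=3: L1-HIT | VC []
  [7] addr=0x70 blk=28 s=0: L1-HIT | VC []
  [8] addr=0x4d blk=19 s=3: L1-HIT | VC []
  [9] addr=0x51 blk=20 s=0: MISS | VC [28]
  [10] addr=0x51 blk=20 s=0: L1-HIT | VC [28]
  [11] addr=0x11 blk=4 s=0: MISS | VC [28, 20]
  [12] addr=0x23 blk=8 s=0: MISS | VC [28, 20, 4]
  [13] addr=0x11 blk=4 s=0: VC-HIT | VC [28, 20, 8]
  [14] addr=0x1d blk=7 s=3: MISS | VC [20, 8, 19]
  [15] addr=0x2f blk=11 s=3: MISS | VC [8, 19, 7]
  [16] addr=0x1e blk=7 s=3: VC-HIT | VC [8, 19, 11]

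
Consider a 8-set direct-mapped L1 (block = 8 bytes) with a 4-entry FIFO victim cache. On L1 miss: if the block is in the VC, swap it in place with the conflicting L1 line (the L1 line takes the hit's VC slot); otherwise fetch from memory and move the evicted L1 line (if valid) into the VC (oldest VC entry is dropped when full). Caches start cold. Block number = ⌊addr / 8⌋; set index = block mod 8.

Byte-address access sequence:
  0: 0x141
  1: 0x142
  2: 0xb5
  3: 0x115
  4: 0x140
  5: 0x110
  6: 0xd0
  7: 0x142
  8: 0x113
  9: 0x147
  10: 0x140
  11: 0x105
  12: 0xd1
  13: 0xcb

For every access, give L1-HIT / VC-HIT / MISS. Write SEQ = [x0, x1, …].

0: 0x141 (blk 40, set 0) → MISS  vc=[]
1: 0x142 (blk 40, set 0) → L1-HIT  vc=[]
2: 0xb5 (blk 22, set 6) → MISS  vc=[]
3: 0x115 (blk 34, set 2) → MISS  vc=[]
4: 0x140 (blk 40, set 0) → L1-HIT  vc=[]
5: 0x110 (blk 34, set 2) → L1-HIT  vc=[]
6: 0xd0 (blk 26, set 2) → MISS  vc=[34]
7: 0x142 (blk 40, set 0) → L1-HIT  vc=[34]
8: 0x113 (blk 34, set 2) → VC-HIT  vc=[26]
9: 0x147 (blk 40, set 0) → L1-HIT  vc=[26]
10: 0x140 (blk 40, set 0) → L1-HIT  vc=[26]
11: 0x105 (blk 32, set 0) → MISS  vc=[26, 40]
12: 0xd1 (blk 26, set 2) → VC-HIT  vc=[34, 40]
13: 0xcb (blk 25, set 1) → MISS  vc=[34, 40]

SEQ = [MISS, L1-HIT, MISS, MISS, L1-HIT, L1-HIT, MISS, L1-HIT, VC-HIT, L1-HIT, L1-HIT, MISS, VC-HIT, MISS]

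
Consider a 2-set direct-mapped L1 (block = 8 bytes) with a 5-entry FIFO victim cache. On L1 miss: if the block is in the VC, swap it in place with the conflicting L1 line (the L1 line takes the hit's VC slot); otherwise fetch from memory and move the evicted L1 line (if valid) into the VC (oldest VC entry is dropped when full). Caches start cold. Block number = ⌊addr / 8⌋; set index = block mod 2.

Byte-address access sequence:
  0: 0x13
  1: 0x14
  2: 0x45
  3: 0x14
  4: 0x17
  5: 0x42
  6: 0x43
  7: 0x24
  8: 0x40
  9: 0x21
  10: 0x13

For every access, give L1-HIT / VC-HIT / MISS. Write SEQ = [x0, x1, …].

  [0] addr=0x13 blk=2 s=0: MISS | VC []
  [1] addr=0x14 blk=2 s=0: L1-HIT | VC []
  [2] addr=0x45 blk=8 s=0: MISS | VC [2]
  [3] addr=0x14 blk=2 s=0: VC-HIT | VC [8]
  [4] addr=0x17 blk=2 s=0: L1-HIT | VC [8]
  [5] addr=0x42 blk=8 s=0: VC-HIT | VC [2]
  [6] addr=0x43 blk=8 s=0: L1-HIT | VC [2]
  [7] addr=0x24 blk=4 s=0: MISS | VC [2, 8]
  [8] addr=0x40 blk=8 s=0: VC-HIT | VC [2, 4]
  [9] addr=0x21 blk=4 s=0: VC-HIT | VC [2, 8]
  [10] addr=0x13 blk=2 s=0: VC-HIT | VC [4, 8]

SEQ = [MISS, L1-HIT, MISS, VC-HIT, L1-HIT, VC-HIT, L1-HIT, MISS, VC-HIT, VC-HIT, VC-HIT]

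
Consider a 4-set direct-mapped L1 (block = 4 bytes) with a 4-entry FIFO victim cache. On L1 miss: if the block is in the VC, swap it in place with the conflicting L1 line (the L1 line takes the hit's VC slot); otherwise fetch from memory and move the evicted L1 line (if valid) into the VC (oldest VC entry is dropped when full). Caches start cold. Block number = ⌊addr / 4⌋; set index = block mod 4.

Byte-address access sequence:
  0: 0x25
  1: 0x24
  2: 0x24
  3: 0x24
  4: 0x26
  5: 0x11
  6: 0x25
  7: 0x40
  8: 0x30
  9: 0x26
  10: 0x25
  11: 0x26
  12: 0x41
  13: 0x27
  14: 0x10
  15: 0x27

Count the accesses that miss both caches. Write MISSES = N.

MISSES = 4

0: 0x25 (blk 9, set 1) → MISS  vc=[]
1: 0x24 (blk 9, set 1) → L1-HIT  vc=[]
2: 0x24 (blk 9, set 1) → L1-HIT  vc=[]
3: 0x24 (blk 9, set 1) → L1-HIT  vc=[]
4: 0x26 (blk 9, set 1) → L1-HIT  vc=[]
5: 0x11 (blk 4, set 0) → MISS  vc=[]
6: 0x25 (blk 9, set 1) → L1-HIT  vc=[]
7: 0x40 (blk 16, set 0) → MISS  vc=[4]
8: 0x30 (blk 12, set 0) → MISS  vc=[4, 16]
9: 0x26 (blk 9, set 1) → L1-HIT  vc=[4, 16]
10: 0x25 (blk 9, set 1) → L1-HIT  vc=[4, 16]
11: 0x26 (blk 9, set 1) → L1-HIT  vc=[4, 16]
12: 0x41 (blk 16, set 0) → VC-HIT  vc=[4, 12]
13: 0x27 (blk 9, set 1) → L1-HIT  vc=[4, 12]
14: 0x10 (blk 4, set 0) → VC-HIT  vc=[16, 12]
15: 0x27 (blk 9, set 1) → L1-HIT  vc=[16, 12]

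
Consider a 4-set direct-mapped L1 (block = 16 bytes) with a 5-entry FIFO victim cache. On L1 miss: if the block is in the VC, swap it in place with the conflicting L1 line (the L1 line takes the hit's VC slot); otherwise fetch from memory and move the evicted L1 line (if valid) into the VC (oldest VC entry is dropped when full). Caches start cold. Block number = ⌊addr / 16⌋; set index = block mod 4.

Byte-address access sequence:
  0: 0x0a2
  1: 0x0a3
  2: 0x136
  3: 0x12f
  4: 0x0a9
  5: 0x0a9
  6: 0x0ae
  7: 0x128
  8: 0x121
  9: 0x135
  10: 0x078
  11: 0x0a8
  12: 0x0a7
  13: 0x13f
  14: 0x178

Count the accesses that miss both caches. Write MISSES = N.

MISSES = 5

#0 0xa2→b10/s2 MISS; vc=[]
#1 0xa3→b10/s2 L1-HIT; vc=[]
#2 0x136→b19/s3 MISS; vc=[]
#3 0x12f→b18/s2 MISS; vc=[10]
#4 0xa9→b10/s2 VC-HIT; vc=[18]
#5 0xa9→b10/s2 L1-HIT; vc=[18]
#6 0xae→b10/s2 L1-HIT; vc=[18]
#7 0x128→b18/s2 VC-HIT; vc=[10]
#8 0x121→b18/s2 L1-HIT; vc=[10]
#9 0x135→b19/s3 L1-HIT; vc=[10]
#10 0x78→b7/s3 MISS; vc=[10,19]
#11 0xa8→b10/s2 VC-HIT; vc=[18,19]
#12 0xa7→b10/s2 L1-HIT; vc=[18,19]
#13 0x13f→b19/s3 VC-HIT; vc=[18,7]
#14 0x178→b23/s3 MISS; vc=[18,7,19]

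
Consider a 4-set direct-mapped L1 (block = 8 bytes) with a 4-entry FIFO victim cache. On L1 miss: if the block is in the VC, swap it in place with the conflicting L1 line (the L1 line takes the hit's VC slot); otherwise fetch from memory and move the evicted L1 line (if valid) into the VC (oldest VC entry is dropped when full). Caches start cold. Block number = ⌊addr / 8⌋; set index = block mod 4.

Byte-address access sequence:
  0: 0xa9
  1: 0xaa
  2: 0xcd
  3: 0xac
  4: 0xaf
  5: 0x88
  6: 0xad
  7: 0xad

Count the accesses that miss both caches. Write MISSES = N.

MISSES = 3

  [0] addr=0xa9 blk=21 s=1: MISS | VC []
  [1] addr=0xaa blk=21 s=1: L1-HIT | VC []
  [2] addr=0xcd blk=25 s=1: MISS | VC [21]
  [3] addr=0xac blk=21 s=1: VC-HIT | VC [25]
  [4] addr=0xaf blk=21 s=1: L1-HIT | VC [25]
  [5] addr=0x88 blk=17 s=1: MISS | VC [25, 21]
  [6] addr=0xad blk=21 s=1: VC-HIT | VC [25, 17]
  [7] addr=0xad blk=21 s=1: L1-HIT | VC [25, 17]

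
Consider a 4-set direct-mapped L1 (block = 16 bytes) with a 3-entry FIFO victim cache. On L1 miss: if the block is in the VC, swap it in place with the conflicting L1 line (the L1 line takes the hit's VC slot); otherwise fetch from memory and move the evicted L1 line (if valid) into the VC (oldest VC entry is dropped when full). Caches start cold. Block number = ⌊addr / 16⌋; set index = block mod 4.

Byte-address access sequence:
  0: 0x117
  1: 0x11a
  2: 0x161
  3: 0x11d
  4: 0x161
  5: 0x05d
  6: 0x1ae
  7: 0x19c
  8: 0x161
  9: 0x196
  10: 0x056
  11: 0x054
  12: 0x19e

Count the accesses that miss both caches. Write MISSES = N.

MISSES = 5

#0 0x117→b17/s1 MISS; vc=[]
#1 0x11a→b17/s1 L1-HIT; vc=[]
#2 0x161→b22/s2 MISS; vc=[]
#3 0x11d→b17/s1 L1-HIT; vc=[]
#4 0x161→b22/s2 L1-HIT; vc=[]
#5 0x5d→b5/s1 MISS; vc=[17]
#6 0x1ae→b26/s2 MISS; vc=[17,22]
#7 0x19c→b25/s1 MISS; vc=[17,22,5]
#8 0x161→b22/s2 VC-HIT; vc=[17,26,5]
#9 0x196→b25/s1 L1-HIT; vc=[17,26,5]
#10 0x56→b5/s1 VC-HIT; vc=[17,26,25]
#11 0x54→b5/s1 L1-HIT; vc=[17,26,25]
#12 0x19e→b25/s1 VC-HIT; vc=[17,26,5]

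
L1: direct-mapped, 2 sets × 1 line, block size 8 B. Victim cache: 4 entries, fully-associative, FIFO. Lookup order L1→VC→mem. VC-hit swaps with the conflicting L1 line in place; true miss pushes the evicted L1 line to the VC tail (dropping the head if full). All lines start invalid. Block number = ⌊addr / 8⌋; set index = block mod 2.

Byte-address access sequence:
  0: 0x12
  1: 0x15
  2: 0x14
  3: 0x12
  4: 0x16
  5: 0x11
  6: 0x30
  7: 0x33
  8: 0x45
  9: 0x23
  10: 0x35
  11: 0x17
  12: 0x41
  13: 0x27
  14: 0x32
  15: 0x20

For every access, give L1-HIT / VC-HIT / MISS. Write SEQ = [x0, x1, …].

  [0] addr=0x12 blk=2 s=0: MISS | VC []
  [1] addr=0x15 blk=2 s=0: L1-HIT | VC []
  [2] addr=0x14 blk=2 s=0: L1-HIT | VC []
  [3] addr=0x12 blk=2 s=0: L1-HIT | VC []
  [4] addr=0x16 blk=2 s=0: L1-HIT | VC []
  [5] addr=0x11 blk=2 s=0: L1-HIT | VC []
  [6] addr=0x30 blk=6 s=0: MISS | VC [2]
  [7] addr=0x33 blk=6 s=0: L1-HIT | VC [2]
  [8] addr=0x45 blk=8 s=0: MISS | VC [2, 6]
  [9] addr=0x23 blk=4 s=0: MISS | VC [2, 6, 8]
  [10] addr=0x35 blk=6 s=0: VC-HIT | VC [2, 4, 8]
  [11] addr=0x17 blk=2 s=0: VC-HIT | VC [6, 4, 8]
  [12] addr=0x41 blk=8 s=0: VC-HIT | VC [6, 4, 2]
  [13] addr=0x27 blk=4 s=0: VC-HIT | VC [6, 8, 2]
  [14] addr=0x32 blk=6 s=0: VC-HIT | VC [4, 8, 2]
  [15] addr=0x20 blk=4 s=0: VC-HIT | VC [6, 8, 2]

SEQ = [MISS, L1-HIT, L1-HIT, L1-HIT, L1-HIT, L1-HIT, MISS, L1-HIT, MISS, MISS, VC-HIT, VC-HIT, VC-HIT, VC-HIT, VC-HIT, VC-HIT]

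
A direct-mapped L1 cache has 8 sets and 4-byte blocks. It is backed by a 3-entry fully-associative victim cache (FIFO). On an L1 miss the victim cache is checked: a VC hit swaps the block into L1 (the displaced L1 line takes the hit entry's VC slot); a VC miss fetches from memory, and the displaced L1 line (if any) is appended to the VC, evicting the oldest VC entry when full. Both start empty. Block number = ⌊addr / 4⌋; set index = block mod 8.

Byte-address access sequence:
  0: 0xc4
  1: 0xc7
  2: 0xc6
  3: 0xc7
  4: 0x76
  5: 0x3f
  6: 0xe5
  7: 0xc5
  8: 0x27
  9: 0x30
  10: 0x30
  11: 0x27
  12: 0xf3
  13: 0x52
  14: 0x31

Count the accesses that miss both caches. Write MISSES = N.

  [0] addr=0xc4 blk=49 s=1: MISS | VC []
  [1] addr=0xc7 blk=49 s=1: L1-HIT | VC []
  [2] addr=0xc6 blk=49 s=1: L1-HIT | VC []
  [3] addr=0xc7 blk=49 s=1: L1-HIT | VC []
  [4] addr=0x76 blk=29 s=5: MISS | VC []
  [5] addr=0x3f blk=15 s=7: MISS | VC []
  [6] addr=0xe5 blk=57 s=1: MISS | VC [49]
  [7] addr=0xc5 blk=49 s=1: VC-HIT | VC [57]
  [8] addr=0x27 blk=9 s=1: MISS | VC [57, 49]
  [9] addr=0x30 blk=12 s=4: MISS | VC [57, 49]
  [10] addr=0x30 blk=12 s=4: L1-HIT | VC [57, 49]
  [11] addr=0x27 blk=9 s=1: L1-HIT | VC [57, 49]
  [12] addr=0xf3 blk=60 s=4: MISS | VC [57, 49, 12]
  [13] addr=0x52 blk=20 s=4: MISS | VC [49, 12, 60]
  [14] addr=0x31 blk=12 s=4: VC-HIT | VC [49, 20, 60]

MISSES = 8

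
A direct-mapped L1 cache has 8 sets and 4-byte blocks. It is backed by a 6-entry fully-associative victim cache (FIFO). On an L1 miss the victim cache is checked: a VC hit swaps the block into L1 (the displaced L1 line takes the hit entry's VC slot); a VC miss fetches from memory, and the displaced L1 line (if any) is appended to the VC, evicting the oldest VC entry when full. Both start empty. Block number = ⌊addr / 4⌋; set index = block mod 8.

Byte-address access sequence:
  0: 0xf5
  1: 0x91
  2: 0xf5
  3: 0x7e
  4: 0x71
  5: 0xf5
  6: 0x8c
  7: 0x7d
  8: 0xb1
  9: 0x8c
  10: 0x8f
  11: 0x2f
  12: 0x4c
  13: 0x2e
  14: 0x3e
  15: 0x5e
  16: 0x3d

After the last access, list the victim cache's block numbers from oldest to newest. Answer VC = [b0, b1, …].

  [0] addr=0xf5 blk=61 s=5: MISS | VC []
  [1] addr=0x91 blk=36 s=4: MISS | VC []
  [2] addr=0xf5 blk=61 s=5: L1-HIT | VC []
  [3] addr=0x7e blk=31 s=7: MISS | VC []
  [4] addr=0x71 blk=28 s=4: MISS | VC [36]
  [5] addr=0xf5 blk=61 s=5: L1-HIT | VC [36]
  [6] addr=0x8c blk=35 s=3: MISS | VC [36]
  [7] addr=0x7d blk=31 s=7: L1-HIT | VC [36]
  [8] addr=0xb1 blk=44 s=4: MISS | VC [36, 28]
  [9] addr=0x8c blk=35 s=3: L1-HIT | VC [36, 28]
  [10] addr=0x8f blk=35 s=3: L1-HIT | VC [36, 28]
  [11] addr=0x2f blk=11 s=3: MISS | VC [36, 28, 35]
  [12] addr=0x4c blk=19 s=3: MISS | VC [36, 28, 35, 11]
  [13] addr=0x2e blk=11 s=3: VC-HIT | VC [36, 28, 35, 19]
  [14] addr=0x3e blk=15 s=7: MISS | VC [36, 28, 35, 19, 31]
  [15] addr=0x5e blk=23 s=7: MISS | VC [36, 28, 35, 19, 31, 15]
  [16] addr=0x3d blk=15 s=7: VC-HIT | VC [36, 28, 35, 19, 31, 23]

VC = [36, 28, 35, 19, 31, 23]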